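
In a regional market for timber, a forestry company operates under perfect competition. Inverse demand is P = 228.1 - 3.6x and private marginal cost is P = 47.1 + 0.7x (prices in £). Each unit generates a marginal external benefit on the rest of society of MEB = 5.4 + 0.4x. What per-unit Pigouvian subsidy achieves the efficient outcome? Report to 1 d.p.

Social marginal cost = private MC − MEB = 41.7 + 0.3x.
Set SMC = demand: 41.7 + 0.3x = 228.1 - 3.6x → x* = 47.7949.
The Pigouvian subsidy equals MEB at x*: 5.4 + 0.4×47.7949 = 24.5180.

subsidy = £24.5 per unit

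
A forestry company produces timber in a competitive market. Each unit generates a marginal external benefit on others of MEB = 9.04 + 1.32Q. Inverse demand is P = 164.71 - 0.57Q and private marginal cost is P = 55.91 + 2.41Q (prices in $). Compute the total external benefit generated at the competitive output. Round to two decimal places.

$1209.82

Market equilibrium (private): 55.91 + 2.41Q = 164.71 - 0.57Q → Q_m = 36.5101.
Total external benefit = ∫₀^{Q_m} (9.04 + 1.32Q) dQ = 9.04×36.5101 + ½×1.32×36.5101² = 1209.8230.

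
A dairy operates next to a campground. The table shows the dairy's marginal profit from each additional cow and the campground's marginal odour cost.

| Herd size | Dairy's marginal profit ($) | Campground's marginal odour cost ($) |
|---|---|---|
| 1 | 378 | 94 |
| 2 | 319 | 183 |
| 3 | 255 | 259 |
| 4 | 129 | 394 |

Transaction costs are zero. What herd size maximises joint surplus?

Bargaining reaches the level where marginal profit last exceeds marginal odour cost.
That holds through level 2 (319 ≥ 183) but not at 3 (255 < 259).

2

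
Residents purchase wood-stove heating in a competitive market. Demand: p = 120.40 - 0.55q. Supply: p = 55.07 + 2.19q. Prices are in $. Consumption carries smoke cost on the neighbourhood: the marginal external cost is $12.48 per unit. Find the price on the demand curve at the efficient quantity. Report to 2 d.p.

Social marginal benefit = demand − MEC = 107.92 - 0.55q.
Set SMB = MC: 107.92 - 0.55q = 55.07 + 2.19q → q* = 19.2883.
Consumer price on the demand curve at q*: 120.40 − 0.55×19.2883 = 109.7914.

P = $109.79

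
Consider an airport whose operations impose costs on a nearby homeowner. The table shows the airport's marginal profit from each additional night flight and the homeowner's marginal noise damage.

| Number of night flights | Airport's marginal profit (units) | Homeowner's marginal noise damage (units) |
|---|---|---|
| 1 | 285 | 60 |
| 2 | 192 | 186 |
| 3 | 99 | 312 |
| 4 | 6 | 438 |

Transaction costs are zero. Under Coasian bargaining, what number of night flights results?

Bargaining reaches the level where marginal profit last exceeds marginal noise damage.
That holds through level 2 (192 ≥ 186) but not at 3 (99 < 312).

2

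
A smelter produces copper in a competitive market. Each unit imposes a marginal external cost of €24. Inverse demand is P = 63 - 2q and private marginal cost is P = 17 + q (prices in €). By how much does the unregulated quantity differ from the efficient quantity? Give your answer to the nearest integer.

8 units

Market equilibrium (private): 17 + q = 63 - 2q → q_m = 15.3333.
Social marginal cost = private MC + MEC = 41 + q.
Set SMC = demand: 41 + q = 63 - 2q → q* = 7.3333.
Gap = |15.3333 − 7.3333| = 8.0000.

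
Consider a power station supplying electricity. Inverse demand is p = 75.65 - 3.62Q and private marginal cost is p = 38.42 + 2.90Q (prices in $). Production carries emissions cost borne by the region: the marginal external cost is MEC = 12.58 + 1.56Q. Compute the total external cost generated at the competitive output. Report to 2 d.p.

$97.27

Market equilibrium (private): 38.42 + 2.90Q = 75.65 - 3.62Q → Q_m = 5.7101.
Total external cost = ∫₀^{Q_m} (12.58 + 1.56Q) dQ = 12.58×5.7101 + ½×1.56×5.7101² = 97.2651.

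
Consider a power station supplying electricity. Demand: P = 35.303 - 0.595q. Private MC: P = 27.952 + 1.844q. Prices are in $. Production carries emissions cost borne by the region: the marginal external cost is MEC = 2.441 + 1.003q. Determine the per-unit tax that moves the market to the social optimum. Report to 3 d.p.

tax = $3.872 per unit

Social marginal cost = private MC + MEC = 30.393 + 2.847q.
Set SMC = demand: 30.393 + 2.847q = 35.303 - 0.595q → q* = 1.4265.
The Pigouvian tax equals MEC at q*: 2.441 + 1.003×1.4265 = 3.8718.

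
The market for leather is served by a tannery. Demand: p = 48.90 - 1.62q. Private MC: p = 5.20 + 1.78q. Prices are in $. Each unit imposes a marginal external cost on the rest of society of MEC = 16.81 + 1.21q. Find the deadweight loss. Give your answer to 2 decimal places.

Market equilibrium (private): 5.20 + 1.78q = 48.90 - 1.62q → q_m = 12.8529.
Social marginal cost = private MC + MEC = 22.01 + 2.99q.
Set SMC = demand: 22.01 + 2.99q = 48.90 - 1.62q → q* = 5.8330.
The welfare-loss triangle has base |q_m − q*| and height MEC(q_m) (the vertical gap between SMC and demand is zero at q* and MEC at q_m).
DWL = ½ × 7.0199 × 32.3621 = 113.5894.

DWL = $113.59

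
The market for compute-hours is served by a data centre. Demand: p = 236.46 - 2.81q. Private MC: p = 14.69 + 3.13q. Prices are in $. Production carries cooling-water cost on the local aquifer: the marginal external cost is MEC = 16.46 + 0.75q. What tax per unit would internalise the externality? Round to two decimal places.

tax = $39.48 per unit

Social marginal cost = private MC + MEC = 31.15 + 3.88q.
Set SMC = demand: 31.15 + 3.88q = 236.46 - 2.81q → q* = 30.6891.
The Pigouvian tax equals MEC at q*: 16.46 + 0.75×30.6891 = 39.4768.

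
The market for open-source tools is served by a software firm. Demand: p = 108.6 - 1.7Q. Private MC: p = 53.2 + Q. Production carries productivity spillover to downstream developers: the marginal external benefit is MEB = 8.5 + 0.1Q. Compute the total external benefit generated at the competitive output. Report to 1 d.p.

Market equilibrium (private): 53.2 + Q = 108.6 - 1.7Q → Q_m = 20.5185.
Total external benefit = ∫₀^{Q_m} (8.5 + 0.1Q) dQ = 8.5×20.5185 + ½×0.1×20.5185² = 195.4577.

195.5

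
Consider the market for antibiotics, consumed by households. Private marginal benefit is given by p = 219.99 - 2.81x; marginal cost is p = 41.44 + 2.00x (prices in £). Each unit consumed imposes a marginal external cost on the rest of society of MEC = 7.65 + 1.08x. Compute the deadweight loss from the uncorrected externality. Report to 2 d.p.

DWL = £193.47

Market equilibrium (private): 41.44 + 2.00x = 219.99 - 2.81x → x_m = 37.1206.
Social marginal benefit = demand − MEC = 212.34 - 3.89x.
Set SMB = MC: 212.34 - 3.89x = 41.44 + 2.00x → x* = 29.0153.
The loss is the area between SMB and MC from x* to x_m; with linear curves that's a triangle of height MEC(x_m).
DWL = ½ × 8.1053 × 47.7402 = 193.4743.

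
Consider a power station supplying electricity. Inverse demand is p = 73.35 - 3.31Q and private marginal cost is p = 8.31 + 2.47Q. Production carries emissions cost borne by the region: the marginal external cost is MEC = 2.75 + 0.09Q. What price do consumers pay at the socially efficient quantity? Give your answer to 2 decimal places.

Social marginal cost = private MC + MEC = 11.06 + 2.56Q.
Set SMC = demand: 11.06 + 2.56Q = 73.35 - 3.31Q → Q* = 10.6116.
Consumer price on the demand curve at Q*: 73.35 − 3.31×10.6116 = 38.2256.

P = 38.23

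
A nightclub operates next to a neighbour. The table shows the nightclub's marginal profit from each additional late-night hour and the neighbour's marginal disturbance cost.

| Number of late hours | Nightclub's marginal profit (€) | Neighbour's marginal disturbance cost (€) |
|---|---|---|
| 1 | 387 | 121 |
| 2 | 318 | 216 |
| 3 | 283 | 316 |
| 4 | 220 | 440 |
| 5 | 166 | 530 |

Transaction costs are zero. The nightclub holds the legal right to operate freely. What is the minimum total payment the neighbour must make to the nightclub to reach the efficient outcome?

Left alone the nightclub would choose level 5 (marginal profit stays positive).
Efficient level: k* = 2 (marginal profit ≥ marginal disturbance cost through 2).
The neighbour must at least cover the nightclub's forgone profit from cutting 5→2: 283 + 220 + 166 = 669.

€669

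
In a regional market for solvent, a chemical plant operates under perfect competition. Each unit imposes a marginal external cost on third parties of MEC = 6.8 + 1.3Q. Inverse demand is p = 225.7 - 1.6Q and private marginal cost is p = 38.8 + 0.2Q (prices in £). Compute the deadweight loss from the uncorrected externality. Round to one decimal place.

DWL = £3242.3

Market equilibrium (private): 38.8 + 0.2Q = 225.7 - 1.6Q → Q_m = 103.8333.
Social marginal cost = private MC + MEC = 45.6 + 1.5Q.
Set SMC = demand: 45.6 + 1.5Q = 225.7 - 1.6Q → Q* = 58.0968.
The welfare-loss triangle has base |Q_m − Q*| and height MEC(Q_m) (the vertical gap between SMC and demand is zero at Q* and MEC at Q_m).
DWL = ½ × 45.7365 × 141.7833 = 3242.3360.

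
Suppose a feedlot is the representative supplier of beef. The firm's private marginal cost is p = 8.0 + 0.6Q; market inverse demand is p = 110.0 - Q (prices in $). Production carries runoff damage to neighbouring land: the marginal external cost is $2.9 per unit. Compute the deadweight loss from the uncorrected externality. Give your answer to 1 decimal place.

Market equilibrium (private): 8.0 + 0.6Q = 110.0 - Q → Q_m = 63.7500.
Social marginal cost = private MC + MEC = 10.9 + 0.6Q.
Set SMC = demand: 10.9 + 0.6Q = 110.0 - Q → Q* = 61.9375.
Between Q* and Q_m the wedge SMC − demand runs linearly from 0 to MEC(Q_m), so the loss is a triangle.
DWL = ½ × 1.8125 × 2.9000 = 2.6281.

DWL = $2.6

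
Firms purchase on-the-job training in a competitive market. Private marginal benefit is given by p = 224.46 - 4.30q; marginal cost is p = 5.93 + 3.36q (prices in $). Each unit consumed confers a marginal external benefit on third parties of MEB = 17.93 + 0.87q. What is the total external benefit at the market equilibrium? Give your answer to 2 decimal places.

Market equilibrium (private): 5.93 + 3.36q = 224.46 - 4.30q → q_m = 28.5287.
Total external benefit = ∫₀^{q_m} (17.93 + 0.87q) dq = 17.93×28.5287 + ½×0.87×28.5287² = 865.5603.

$865.56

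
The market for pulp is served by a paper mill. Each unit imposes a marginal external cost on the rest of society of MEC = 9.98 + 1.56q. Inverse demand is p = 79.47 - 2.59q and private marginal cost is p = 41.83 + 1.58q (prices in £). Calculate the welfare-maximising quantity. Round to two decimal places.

Social marginal cost = private MC + MEC = 51.81 + 3.14q.
Set SMC = demand: 51.81 + 3.14q = 79.47 - 2.59q → q* = 4.8272.

q* = 4.83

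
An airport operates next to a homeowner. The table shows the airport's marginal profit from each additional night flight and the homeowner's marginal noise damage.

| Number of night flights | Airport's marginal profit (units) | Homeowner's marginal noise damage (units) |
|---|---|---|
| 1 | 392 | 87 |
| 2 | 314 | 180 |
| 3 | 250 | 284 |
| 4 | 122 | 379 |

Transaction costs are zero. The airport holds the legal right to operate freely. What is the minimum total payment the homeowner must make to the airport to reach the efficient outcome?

Left alone the airport would choose level 4 (marginal profit stays positive).
Efficient level: k* = 2 (marginal profit ≥ marginal noise damage through 2).
The homeowner must at least cover the airport's forgone profit from cutting 4→2: 250 + 122 = 372.

372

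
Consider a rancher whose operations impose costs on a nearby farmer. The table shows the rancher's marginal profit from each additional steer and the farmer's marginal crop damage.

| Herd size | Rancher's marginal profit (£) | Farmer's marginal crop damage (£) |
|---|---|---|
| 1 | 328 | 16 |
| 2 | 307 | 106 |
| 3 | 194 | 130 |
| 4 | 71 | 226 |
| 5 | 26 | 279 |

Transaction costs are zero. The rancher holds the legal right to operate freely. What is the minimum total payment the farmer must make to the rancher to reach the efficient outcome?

Left alone the rancher would choose level 5 (marginal profit stays positive).
Efficient level: k* = 3 (marginal profit ≥ marginal crop damage through 3).
The farmer must at least cover the rancher's forgone profit from cutting 5→3: 71 + 26 = 97.

£97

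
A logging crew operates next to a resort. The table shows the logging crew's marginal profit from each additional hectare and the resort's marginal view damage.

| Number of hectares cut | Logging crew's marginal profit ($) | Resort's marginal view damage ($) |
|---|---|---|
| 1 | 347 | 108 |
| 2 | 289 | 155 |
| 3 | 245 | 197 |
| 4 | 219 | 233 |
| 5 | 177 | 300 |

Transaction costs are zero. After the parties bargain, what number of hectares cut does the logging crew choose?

Bargaining reaches the level where marginal profit last exceeds marginal view damage.
That holds through level 3 (245 ≥ 197) but not at 4 (219 < 233).

3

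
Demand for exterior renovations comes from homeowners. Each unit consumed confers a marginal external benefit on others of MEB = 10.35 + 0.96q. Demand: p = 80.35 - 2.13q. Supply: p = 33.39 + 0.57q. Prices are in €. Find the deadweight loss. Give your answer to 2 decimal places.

DWL = €210.21

Market equilibrium (private): 33.39 + 0.57q = 80.35 - 2.13q → q_m = 17.3926.
Social marginal benefit = demand + MEB = 90.70 - 1.17q.
Set SMB = MC: 90.70 - 1.17q = 33.39 + 0.57q → q* = 32.9368.
The welfare-loss triangle has base |q_m − q*| and height MEB(q_m) (the vertical gap between SMB and MC is zero at q* and MEB at q_m).
DWL = ½ × 15.5442 × 27.0469 = 210.2112.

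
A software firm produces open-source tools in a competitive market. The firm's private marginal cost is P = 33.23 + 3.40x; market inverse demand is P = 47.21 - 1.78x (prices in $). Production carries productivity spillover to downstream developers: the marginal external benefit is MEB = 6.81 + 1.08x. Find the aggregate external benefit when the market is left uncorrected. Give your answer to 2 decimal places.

$22.31

Market equilibrium (private): 33.23 + 3.40x = 47.21 - 1.78x → x_m = 2.6988.
Total external benefit = ∫₀^{x_m} (6.81 + 1.08x) dx = 6.81×2.6988 + ½×1.08×2.6988² = 22.3119.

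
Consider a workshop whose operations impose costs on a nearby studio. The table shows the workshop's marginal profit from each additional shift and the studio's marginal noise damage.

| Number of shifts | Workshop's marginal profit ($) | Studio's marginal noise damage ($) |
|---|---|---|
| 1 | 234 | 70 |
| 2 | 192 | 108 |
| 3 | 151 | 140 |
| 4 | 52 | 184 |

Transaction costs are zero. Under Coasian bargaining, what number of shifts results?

Bargaining reaches the level where marginal profit last exceeds marginal noise damage.
That holds through level 3 (151 ≥ 140) but not at 4 (52 < 184).

3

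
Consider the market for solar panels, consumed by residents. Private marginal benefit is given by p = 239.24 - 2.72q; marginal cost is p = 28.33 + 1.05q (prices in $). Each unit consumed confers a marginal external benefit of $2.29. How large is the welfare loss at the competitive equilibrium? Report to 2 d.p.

DWL = $0.70

Market equilibrium (private): 28.33 + 1.05q = 239.24 - 2.72q → q_m = 55.9443.
Social marginal benefit = demand + MEB = 241.53 - 2.72q.
Set SMB = MC: 241.53 - 2.72q = 28.33 + 1.05q → q* = 56.5517.
The welfare-loss triangle has base |q_m − q*| and height MEB(q_m) (the vertical gap between SMB and MC is zero at q* and MEB at q_m).
DWL = ½ × 0.6074 × 2.2900 = 0.6955.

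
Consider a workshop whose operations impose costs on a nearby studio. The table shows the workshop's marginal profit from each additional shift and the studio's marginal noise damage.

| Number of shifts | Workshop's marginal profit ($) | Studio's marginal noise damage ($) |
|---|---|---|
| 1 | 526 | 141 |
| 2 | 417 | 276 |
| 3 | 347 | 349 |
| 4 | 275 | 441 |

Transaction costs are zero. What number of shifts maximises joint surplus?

Bargaining reaches the level where marginal profit last exceeds marginal noise damage.
That holds through level 2 (417 ≥ 276) but not at 3 (347 < 349).

2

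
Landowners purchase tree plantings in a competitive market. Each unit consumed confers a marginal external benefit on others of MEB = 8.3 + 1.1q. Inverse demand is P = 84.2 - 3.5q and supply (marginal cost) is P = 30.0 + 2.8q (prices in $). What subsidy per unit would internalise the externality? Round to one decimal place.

subsidy = $21.5 per unit

Social marginal benefit = demand + MEB = 92.5 - 2.4q.
Set SMB = MC: 92.5 - 2.4q = 30.0 + 2.8q → q* = 12.0192.
The Pigouvian subsidy equals MEB at q*: 8.3 + 1.1×12.0192 = 21.5211.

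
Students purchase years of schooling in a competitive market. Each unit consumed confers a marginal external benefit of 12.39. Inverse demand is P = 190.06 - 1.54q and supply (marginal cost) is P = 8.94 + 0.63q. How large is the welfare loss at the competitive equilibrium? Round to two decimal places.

DWL = 35.37

Market equilibrium (private): 8.94 + 0.63q = 190.06 - 1.54q → q_m = 83.4654.
Social marginal benefit = demand + MEB = 202.45 - 1.54q.
Set SMB = MC: 202.45 - 1.54q = 8.94 + 0.63q → q* = 89.1751.
Between q* and q_m the wedge SMB − MC runs linearly from 0 to MEB(q_m), so the loss is a triangle.
DWL = ½ × 5.7097 × 12.3900 = 35.3716.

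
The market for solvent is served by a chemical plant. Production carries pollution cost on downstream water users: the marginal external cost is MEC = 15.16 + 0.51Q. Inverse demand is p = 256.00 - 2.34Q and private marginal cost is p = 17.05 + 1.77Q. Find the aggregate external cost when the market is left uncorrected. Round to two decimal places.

Market equilibrium (private): 17.05 + 1.77Q = 256.00 - 2.34Q → Q_m = 58.1387.
Total external cost = ∫₀^{Q_m} (15.16 + 0.51Q) dQ = 15.16×58.1387 + ½×0.51×58.1387² = 1743.3103.

1743.31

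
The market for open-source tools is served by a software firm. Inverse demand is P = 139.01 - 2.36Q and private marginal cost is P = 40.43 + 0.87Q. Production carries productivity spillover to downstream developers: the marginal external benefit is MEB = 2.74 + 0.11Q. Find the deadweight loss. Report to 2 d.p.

DWL = 5.96

Market equilibrium (private): 40.43 + 0.87Q = 139.01 - 2.36Q → Q_m = 30.5201.
Social marginal cost = private MC − MEB = 37.69 + 0.76Q.
Set SMC = demand: 37.69 + 0.76Q = 139.01 - 2.36Q → Q* = 32.4744.
The loss is the area between SMC and demand from Q* to Q_m; with linear curves that's a triangle of height MEB(Q_m).
DWL = ½ × 1.9543 × 6.0972 = 5.9579.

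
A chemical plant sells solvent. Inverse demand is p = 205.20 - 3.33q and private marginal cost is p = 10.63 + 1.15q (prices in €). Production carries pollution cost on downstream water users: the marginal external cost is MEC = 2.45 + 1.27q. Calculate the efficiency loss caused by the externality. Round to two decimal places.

DWL = €288.57

Market equilibrium (private): 10.63 + 1.15q = 205.20 - 3.33q → q_m = 43.4308.
Social marginal cost = private MC + MEC = 13.08 + 2.42q.
Set SMC = demand: 13.08 + 2.42q = 205.20 - 3.33q → q* = 33.4122.
Between q* and q_m the wedge SMC − demand runs linearly from 0 to MEC(q_m), so the loss is a triangle.
DWL = ½ × 10.0186 × 57.6071 = 288.5712.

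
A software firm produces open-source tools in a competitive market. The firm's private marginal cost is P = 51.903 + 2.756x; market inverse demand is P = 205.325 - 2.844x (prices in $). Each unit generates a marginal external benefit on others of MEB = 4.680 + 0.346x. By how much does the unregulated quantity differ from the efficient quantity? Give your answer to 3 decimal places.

2.695 units

Market equilibrium (private): 51.903 + 2.756x = 205.325 - 2.844x → x_m = 27.3968.
Social marginal cost = private MC − MEB = 47.223 + 2.410x.
Set SMC = demand: 47.223 + 2.410x = 205.325 - 2.844x → x* = 30.0917.
Gap = |27.3968 − 30.0917| = 2.6949.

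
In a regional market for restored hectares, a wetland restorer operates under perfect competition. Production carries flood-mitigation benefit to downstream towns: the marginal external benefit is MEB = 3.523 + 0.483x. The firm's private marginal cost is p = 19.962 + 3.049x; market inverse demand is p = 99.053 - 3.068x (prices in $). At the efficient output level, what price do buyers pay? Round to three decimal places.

Social marginal cost = private MC − MEB = 16.439 + 2.566x.
Set SMC = demand: 16.439 + 2.566x = 99.053 - 3.068x → x* = 14.6635.
Consumer price on the demand curve at x*: 99.053 − 3.068×14.6635 = 54.0654.

P = $54.065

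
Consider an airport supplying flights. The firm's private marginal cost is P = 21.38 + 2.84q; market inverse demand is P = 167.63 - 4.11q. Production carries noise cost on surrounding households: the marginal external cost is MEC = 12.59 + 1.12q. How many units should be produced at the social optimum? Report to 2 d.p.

Social marginal cost = private MC + MEC = 33.97 + 3.96q.
Set SMC = demand: 33.97 + 3.96q = 167.63 - 4.11q → q* = 16.5626.

q* = 16.56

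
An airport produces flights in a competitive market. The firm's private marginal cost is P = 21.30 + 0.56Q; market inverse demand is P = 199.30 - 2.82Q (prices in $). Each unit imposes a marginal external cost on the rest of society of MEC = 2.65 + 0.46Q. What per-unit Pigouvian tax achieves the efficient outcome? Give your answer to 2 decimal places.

Social marginal cost = private MC + MEC = 23.95 + 1.02Q.
Set SMC = demand: 23.95 + 1.02Q = 199.30 - 2.82Q → Q* = 45.6641.
The Pigouvian tax equals MEC at Q*: 2.65 + 0.46×45.6641 = 23.6555.

tax = $23.66 per unit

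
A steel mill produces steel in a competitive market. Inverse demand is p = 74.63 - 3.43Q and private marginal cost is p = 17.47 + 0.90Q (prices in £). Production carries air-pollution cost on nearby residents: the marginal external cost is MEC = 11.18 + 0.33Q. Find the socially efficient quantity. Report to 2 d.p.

Social marginal cost = private MC + MEC = 28.65 + 1.23Q.
Set SMC = demand: 28.65 + 1.23Q = 74.63 - 3.43Q → Q* = 9.8670.

Q* = 9.87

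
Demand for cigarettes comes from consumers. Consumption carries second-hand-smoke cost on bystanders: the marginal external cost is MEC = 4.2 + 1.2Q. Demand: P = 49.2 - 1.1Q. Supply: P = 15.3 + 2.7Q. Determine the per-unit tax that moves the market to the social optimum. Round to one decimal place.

Social marginal benefit = demand − MEC = 45.0 - 2.3Q.
Set SMB = MC: 45.0 - 2.3Q = 15.3 + 2.7Q → Q* = 5.9400.
The Pigouvian tax equals MEC at Q*: 4.2 + 1.2×5.9400 = 11.3280.

tax = 11.3 per unit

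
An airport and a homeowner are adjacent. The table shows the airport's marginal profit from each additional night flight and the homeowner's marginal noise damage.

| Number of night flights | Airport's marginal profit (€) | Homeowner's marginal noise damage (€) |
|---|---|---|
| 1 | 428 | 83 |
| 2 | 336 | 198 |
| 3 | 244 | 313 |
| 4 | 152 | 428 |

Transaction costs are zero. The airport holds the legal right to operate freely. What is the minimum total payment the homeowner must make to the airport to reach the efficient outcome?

Left alone the airport would choose level 4 (marginal profit stays positive).
Efficient level: k* = 2 (marginal profit ≥ marginal noise damage through 2).
The homeowner must at least cover the airport's forgone profit from cutting 4→2: 244 + 152 = 396.

€396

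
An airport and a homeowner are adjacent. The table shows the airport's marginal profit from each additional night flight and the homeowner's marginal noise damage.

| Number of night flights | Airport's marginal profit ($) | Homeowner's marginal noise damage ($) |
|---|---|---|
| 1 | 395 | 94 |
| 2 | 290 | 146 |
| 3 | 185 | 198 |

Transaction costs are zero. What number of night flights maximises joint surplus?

Bargaining reaches the level where marginal profit last exceeds marginal noise damage.
That holds through level 2 (290 ≥ 146) but not at 3 (185 < 198).

2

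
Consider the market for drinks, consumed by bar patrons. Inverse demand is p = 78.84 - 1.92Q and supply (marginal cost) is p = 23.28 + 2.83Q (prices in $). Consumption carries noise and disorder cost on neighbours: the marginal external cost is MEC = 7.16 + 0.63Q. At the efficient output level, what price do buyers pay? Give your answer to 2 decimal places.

P = $61.57

Social marginal benefit = demand − MEC = 71.68 - 2.55Q.
Set SMB = MC: 71.68 - 2.55Q = 23.28 + 2.83Q → Q* = 8.9963.
Consumer price on the demand curve at Q*: 78.84 − 1.92×8.9963 = 61.5671.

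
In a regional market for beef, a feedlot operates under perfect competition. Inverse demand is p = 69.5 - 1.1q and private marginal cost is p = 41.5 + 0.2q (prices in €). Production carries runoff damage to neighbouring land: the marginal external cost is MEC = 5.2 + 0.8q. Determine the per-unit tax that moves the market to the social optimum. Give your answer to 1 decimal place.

Social marginal cost = private MC + MEC = 46.7 + q.
Set SMC = demand: 46.7 + q = 69.5 - 1.1q → q* = 10.8571.
The Pigouvian tax equals MEC at q*: 5.2 + 0.8×10.8571 = 13.8857.

tax = €13.9 per unit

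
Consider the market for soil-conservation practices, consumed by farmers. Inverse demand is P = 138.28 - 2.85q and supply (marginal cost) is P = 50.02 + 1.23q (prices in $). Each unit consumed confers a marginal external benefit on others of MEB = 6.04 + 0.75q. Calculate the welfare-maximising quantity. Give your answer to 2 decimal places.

q* = 28.32

Social marginal benefit = demand + MEB = 144.32 - 2.10q.
Set SMB = MC: 144.32 - 2.10q = 50.02 + 1.23q → q* = 28.3183.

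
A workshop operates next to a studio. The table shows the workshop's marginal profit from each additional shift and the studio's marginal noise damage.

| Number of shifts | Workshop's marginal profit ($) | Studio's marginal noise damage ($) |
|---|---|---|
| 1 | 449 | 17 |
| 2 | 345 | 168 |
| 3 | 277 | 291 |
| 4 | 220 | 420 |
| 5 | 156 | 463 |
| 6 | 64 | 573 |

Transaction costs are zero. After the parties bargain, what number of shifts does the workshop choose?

Bargaining reaches the level where marginal profit last exceeds marginal noise damage.
That holds through level 2 (345 ≥ 168) but not at 3 (277 < 291).

2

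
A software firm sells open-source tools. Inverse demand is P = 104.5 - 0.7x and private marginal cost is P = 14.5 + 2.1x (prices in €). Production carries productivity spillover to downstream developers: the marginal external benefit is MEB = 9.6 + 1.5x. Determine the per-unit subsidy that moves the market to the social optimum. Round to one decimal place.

Social marginal cost = private MC − MEB = 4.9 + 0.6x.
Set SMC = demand: 4.9 + 0.6x = 104.5 - 0.7x → x* = 76.6154.
The Pigouvian subsidy equals MEB at x*: 9.6 + 1.5×76.6154 = 124.5231.

subsidy = €124.5 per unit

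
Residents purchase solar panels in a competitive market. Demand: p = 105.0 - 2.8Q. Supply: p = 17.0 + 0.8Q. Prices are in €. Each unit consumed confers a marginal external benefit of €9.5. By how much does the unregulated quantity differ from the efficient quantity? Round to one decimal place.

Market equilibrium (private): 17.0 + 0.8Q = 105.0 - 2.8Q → Q_m = 24.4444.
Social marginal benefit = demand + MEB = 114.5 - 2.8Q.
Set SMB = MC: 114.5 - 2.8Q = 17.0 + 0.8Q → Q* = 27.0833.
Gap = |24.4444 − 27.0833| = 2.6389.

2.6 units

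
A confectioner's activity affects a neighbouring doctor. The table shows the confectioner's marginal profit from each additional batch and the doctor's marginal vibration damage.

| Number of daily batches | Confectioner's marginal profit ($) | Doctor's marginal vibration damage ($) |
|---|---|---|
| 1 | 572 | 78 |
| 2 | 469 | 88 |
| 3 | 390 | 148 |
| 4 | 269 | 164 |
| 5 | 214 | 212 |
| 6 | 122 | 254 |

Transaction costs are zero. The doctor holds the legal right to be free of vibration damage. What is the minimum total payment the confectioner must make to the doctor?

$690

Efficient level: marginal profit ≥ marginal vibration damage through level 5, so k* = 5.
With the doctor holding the right, the confectioner must at least compensate total damage at k*: 78 + 88 + 148 + 164 + 212 = 690.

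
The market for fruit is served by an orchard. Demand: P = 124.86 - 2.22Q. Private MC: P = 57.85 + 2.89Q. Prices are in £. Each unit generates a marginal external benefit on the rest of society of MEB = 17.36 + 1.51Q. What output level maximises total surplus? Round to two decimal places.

Q* = 23.44

Social marginal cost = private MC − MEB = 40.49 + 1.38Q.
Set SMC = demand: 40.49 + 1.38Q = 124.86 - 2.22Q → Q* = 23.4361.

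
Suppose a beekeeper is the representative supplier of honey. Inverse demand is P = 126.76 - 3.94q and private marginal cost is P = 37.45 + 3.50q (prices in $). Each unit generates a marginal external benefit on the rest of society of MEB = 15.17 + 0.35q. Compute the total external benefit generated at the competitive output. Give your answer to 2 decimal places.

$207.32

Market equilibrium (private): 37.45 + 3.50q = 126.76 - 3.94q → q_m = 12.0040.
Total external benefit = ∫₀^{q_m} (15.17 + 0.35q) dq = 15.17×12.0040 + ½×0.35×12.0040² = 207.3175.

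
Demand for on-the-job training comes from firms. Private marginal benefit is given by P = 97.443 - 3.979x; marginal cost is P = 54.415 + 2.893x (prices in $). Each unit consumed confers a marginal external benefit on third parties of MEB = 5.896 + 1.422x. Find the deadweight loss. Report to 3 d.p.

DWL = $20.094

Market equilibrium (private): 54.415 + 2.893x = 97.443 - 3.979x → x_m = 6.2614.
Social marginal benefit = demand + MEB = 103.339 - 2.557x.
Set SMB = MC: 103.339 - 2.557x = 54.415 + 2.893x → x* = 8.9769.
The welfare-loss triangle has base |x_m − x*| and height MEB(x_m) (the vertical gap between SMB and MC is zero at x* and MEB at x_m).
DWL = ½ × 2.7155 × 14.7996 = 20.0942.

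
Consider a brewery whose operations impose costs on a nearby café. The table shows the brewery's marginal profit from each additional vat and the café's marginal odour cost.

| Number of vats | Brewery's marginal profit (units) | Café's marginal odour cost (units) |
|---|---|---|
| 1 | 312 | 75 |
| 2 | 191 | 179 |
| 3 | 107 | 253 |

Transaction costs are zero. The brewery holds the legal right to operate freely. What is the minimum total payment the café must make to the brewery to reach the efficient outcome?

Left alone the brewery would choose level 3 (marginal profit stays positive).
Efficient level: k* = 2 (marginal profit ≥ marginal odour cost through 2).
The café must at least cover the brewery's forgone profit from cutting 3→2: 107 = 107.

107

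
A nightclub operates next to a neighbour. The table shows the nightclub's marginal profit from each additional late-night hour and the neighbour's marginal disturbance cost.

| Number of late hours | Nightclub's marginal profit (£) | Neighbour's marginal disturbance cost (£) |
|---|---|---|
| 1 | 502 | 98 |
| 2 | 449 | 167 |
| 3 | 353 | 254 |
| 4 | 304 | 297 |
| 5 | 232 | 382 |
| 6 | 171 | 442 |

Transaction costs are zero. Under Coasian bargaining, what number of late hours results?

4

Bargaining reaches the level where marginal profit last exceeds marginal disturbance cost.
That holds through level 4 (304 ≥ 297) but not at 5 (232 < 382).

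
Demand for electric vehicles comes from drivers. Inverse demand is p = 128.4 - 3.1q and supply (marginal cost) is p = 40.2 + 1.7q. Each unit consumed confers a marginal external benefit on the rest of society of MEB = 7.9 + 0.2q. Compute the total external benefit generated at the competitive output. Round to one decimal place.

178.9

Market equilibrium (private): 40.2 + 1.7q = 128.4 - 3.1q → q_m = 18.3750.
Total external benefit = ∫₀^{q_m} (7.9 + 0.2q) dq = 7.9×18.3750 + ½×0.2×18.3750² = 178.9266.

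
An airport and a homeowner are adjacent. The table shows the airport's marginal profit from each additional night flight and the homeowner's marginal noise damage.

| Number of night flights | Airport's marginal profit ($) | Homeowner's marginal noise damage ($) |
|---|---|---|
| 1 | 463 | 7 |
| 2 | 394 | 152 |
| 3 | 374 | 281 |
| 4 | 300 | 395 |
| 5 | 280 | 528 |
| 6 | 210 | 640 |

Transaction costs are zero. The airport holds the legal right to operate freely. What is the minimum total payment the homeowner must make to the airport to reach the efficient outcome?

$790

Left alone the airport would choose level 6 (marginal profit stays positive).
Efficient level: k* = 3 (marginal profit ≥ marginal noise damage through 3).
The homeowner must at least cover the airport's forgone profit from cutting 6→3: 300 + 280 + 210 = 790.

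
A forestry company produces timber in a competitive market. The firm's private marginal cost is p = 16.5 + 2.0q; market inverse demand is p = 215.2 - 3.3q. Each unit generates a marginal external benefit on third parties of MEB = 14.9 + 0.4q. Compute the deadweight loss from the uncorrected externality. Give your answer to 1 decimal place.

DWL = 91.2

Market equilibrium (private): 16.5 + 2.0q = 215.2 - 3.3q → q_m = 37.4906.
Social marginal cost = private MC − MEB = 1.6 + 1.6q.
Set SMC = demand: 1.6 + 1.6q = 215.2 - 3.3q → q* = 43.5918.
The welfare-loss triangle has base |q_m − q*| and height MEB(q_m) (the vertical gap between SMC and demand is zero at q* and MEB at q_m).
DWL = ½ × 6.1012 × 29.8962 = 91.2013.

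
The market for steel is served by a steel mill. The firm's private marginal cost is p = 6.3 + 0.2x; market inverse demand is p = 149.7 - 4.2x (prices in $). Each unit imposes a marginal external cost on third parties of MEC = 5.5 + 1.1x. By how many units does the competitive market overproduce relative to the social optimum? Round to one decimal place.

7.5 units

Market equilibrium (private): 6.3 + 0.2x = 149.7 - 4.2x → x_m = 32.5909.
Social marginal cost = private MC + MEC = 11.8 + 1.3x.
Set SMC = demand: 11.8 + 1.3x = 149.7 - 4.2x → x* = 25.0727.
Gap = |32.5909 − 25.0727| = 7.5182.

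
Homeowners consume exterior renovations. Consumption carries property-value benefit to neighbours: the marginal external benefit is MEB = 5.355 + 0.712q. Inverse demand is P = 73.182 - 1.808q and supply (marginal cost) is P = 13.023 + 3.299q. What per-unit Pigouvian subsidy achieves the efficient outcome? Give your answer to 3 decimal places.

Social marginal benefit = demand + MEB = 78.537 - 1.096q.
Set SMB = MC: 78.537 - 1.096q = 13.023 + 3.299q → q* = 14.9065.
The Pigouvian subsidy equals MEB at q*: 5.355 + 0.712×14.9065 = 15.9684.

subsidy = 15.968 per unit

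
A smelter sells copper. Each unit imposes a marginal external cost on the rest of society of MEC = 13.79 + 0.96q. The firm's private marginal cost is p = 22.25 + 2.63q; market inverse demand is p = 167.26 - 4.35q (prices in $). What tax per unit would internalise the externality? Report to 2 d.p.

Social marginal cost = private MC + MEC = 36.04 + 3.59q.
Set SMC = demand: 36.04 + 3.59q = 167.26 - 4.35q → q* = 16.5264.
The Pigouvian tax equals MEC at q*: 13.79 + 0.96×16.5264 = 29.6553.

tax = $29.66 per unit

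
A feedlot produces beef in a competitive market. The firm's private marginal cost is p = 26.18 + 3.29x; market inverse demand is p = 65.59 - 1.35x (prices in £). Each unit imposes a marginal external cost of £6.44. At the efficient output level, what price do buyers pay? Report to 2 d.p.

Social marginal cost = private MC + MEC = 32.62 + 3.29x.
Set SMC = demand: 32.62 + 3.29x = 65.59 - 1.35x → x* = 7.1056.
Consumer price on the demand curve at x*: 65.59 − 1.35×7.1056 = 55.9974.

P = £56.00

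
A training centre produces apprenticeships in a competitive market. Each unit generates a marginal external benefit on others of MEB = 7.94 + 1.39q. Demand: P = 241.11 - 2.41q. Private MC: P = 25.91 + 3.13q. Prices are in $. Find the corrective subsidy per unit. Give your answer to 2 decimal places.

subsidy = $82.68 per unit

Social marginal cost = private MC − MEB = 17.97 + 1.74q.
Set SMC = demand: 17.97 + 1.74q = 241.11 - 2.41q → q* = 53.7687.
The Pigouvian subsidy equals MEB at q*: 7.94 + 1.39×53.7687 = 82.6785.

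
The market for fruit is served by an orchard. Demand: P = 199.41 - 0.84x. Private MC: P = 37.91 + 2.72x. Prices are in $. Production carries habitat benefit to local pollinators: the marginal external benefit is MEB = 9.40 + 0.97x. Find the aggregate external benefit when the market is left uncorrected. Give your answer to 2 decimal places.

Market equilibrium (private): 37.91 + 2.72x = 199.41 - 0.84x → x_m = 45.3652.
Total external benefit = ∫₀^{x_m} (9.40 + 0.97x) dx = 9.40×45.3652 + ½×0.97×45.3652² = 1424.5635.

$1424.56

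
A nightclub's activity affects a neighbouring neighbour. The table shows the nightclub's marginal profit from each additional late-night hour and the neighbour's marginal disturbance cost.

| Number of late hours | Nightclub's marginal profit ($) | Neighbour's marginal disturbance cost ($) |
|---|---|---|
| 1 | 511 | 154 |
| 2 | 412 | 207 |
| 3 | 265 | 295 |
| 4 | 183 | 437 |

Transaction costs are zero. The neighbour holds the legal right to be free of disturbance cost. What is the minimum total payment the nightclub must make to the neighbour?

$361

Efficient level: marginal profit ≥ marginal disturbance cost through level 2, so k* = 2.
With the neighbour holding the right, the nightclub must at least compensate total damage at k*: 154 + 207 = 361.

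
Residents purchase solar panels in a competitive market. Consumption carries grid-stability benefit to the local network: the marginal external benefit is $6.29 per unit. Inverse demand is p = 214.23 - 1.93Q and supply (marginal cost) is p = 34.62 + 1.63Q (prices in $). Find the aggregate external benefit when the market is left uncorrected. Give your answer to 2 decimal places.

$317.34

Market equilibrium (private): 34.62 + 1.63Q = 214.23 - 1.93Q → Q_m = 50.4522.
Total external benefit = MEB × Q_m = 6.29 × 50.4522 = 317.3443.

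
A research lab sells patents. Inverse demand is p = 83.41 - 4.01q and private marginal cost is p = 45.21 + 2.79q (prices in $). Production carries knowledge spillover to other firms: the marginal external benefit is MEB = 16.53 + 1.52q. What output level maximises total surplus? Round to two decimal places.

Social marginal cost = private MC − MEB = 28.68 + 1.27q.
Set SMC = demand: 28.68 + 1.27q = 83.41 - 4.01q → q* = 10.3655.

q* = 10.37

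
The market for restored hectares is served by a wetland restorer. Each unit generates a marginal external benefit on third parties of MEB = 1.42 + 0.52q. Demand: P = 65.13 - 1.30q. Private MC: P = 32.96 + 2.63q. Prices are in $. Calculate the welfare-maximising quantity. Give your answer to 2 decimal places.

q* = 9.85

Social marginal cost = private MC − MEB = 31.54 + 2.11q.
Set SMC = demand: 31.54 + 2.11q = 65.13 - 1.30q → q* = 9.8504.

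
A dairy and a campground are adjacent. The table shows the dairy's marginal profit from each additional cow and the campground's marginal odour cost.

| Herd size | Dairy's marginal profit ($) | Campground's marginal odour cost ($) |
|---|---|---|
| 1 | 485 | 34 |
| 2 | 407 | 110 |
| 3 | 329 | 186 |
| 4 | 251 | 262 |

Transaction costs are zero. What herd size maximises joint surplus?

Bargaining reaches the level where marginal profit last exceeds marginal odour cost.
That holds through level 3 (329 ≥ 186) but not at 4 (251 < 262).

3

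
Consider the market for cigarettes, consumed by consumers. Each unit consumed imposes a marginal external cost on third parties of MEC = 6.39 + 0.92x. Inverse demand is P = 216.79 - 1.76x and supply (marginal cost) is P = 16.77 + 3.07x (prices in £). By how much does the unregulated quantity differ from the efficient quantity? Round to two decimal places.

7.74 units

Market equilibrium (private): 16.77 + 3.07x = 216.79 - 1.76x → x_m = 41.4120.
Social marginal benefit = demand − MEC = 210.40 - 2.68x.
Set SMB = MC: 210.40 - 2.68x = 16.77 + 3.07x → x* = 33.6748.
Gap = |41.4120 − 33.6748| = 7.7372.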